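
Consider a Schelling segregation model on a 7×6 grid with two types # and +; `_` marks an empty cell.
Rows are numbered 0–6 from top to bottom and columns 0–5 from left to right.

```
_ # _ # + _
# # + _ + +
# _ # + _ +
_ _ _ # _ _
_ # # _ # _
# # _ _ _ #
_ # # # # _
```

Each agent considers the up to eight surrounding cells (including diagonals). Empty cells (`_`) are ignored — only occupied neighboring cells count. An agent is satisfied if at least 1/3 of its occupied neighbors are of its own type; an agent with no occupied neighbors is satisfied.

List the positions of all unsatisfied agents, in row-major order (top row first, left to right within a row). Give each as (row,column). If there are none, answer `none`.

(0,3), (1,2)

Row 0: (0,1)# 2/3 ✓ · (0,3)# 0/3 ✗ · (0,4)+ 2/3 ✓
Row 1: (1,0)# 3/3 ✓ · (1,1)# 4/5 ✓ · (1,2)+ 1/5 ✗ · (1,4)+ 4/5 ✓ · (1,5)+ 3/3 ✓
Row 2: (2,0)# 2/2 ✓ · (2,2)# 2/4 ✓ · (2,3)+ 2/4 ✓ · (2,5)+ 2/2 ✓
Row 3: (3,3)# 3/4 ✓
Row 4: (4,1)# 3/3 ✓ · (4,2)# 3/3 ✓ · (4,4)# 2/2 ✓
Row 5: (5,0)# 3/3 ✓ · (5,1)# 5/5 ✓ · (5,5)# 2/2 ✓
Row 6: (6,1)# 3/3 ✓ · (6,2)# 3/3 ✓ · (6,3)# 2/2 ✓ · (6,4)# 2/2 ✓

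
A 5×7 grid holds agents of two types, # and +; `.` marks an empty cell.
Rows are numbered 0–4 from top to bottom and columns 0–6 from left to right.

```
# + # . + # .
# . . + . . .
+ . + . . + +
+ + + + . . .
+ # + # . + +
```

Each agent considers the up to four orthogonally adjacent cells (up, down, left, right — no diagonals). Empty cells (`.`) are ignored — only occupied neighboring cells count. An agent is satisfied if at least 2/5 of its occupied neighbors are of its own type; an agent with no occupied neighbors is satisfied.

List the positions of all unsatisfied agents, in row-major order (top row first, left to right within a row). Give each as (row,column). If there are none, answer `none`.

(0,0)# 1/2 satisfied
(0,1)+ 0/2 not
(0,2)# 0/1 not
(0,4)+ 0/1 not
(0,5)# 0/1 not
(1,0)# 1/2 satisfied
(1,3)+ 0/0 satisfied
(2,0)+ 1/2 satisfied
(2,2)+ 1/1 satisfied
(2,5)+ 1/1 satisfied
(2,6)+ 1/1 satisfied
(3,0)+ 3/3 satisfied
(3,1)+ 2/3 satisfied
(3,2)+ 4/4 satisfied
(3,3)+ 1/2 satisfied
(4,0)+ 1/2 satisfied
(4,1)# 0/3 not
(4,2)+ 1/3 not
(4,3)# 0/2 not
(4,5)+ 1/1 satisfied
(4,6)+ 1/1 satisfied

(0,1), (0,2), (0,4), (0,5), (4,1), (4,2), (4,3)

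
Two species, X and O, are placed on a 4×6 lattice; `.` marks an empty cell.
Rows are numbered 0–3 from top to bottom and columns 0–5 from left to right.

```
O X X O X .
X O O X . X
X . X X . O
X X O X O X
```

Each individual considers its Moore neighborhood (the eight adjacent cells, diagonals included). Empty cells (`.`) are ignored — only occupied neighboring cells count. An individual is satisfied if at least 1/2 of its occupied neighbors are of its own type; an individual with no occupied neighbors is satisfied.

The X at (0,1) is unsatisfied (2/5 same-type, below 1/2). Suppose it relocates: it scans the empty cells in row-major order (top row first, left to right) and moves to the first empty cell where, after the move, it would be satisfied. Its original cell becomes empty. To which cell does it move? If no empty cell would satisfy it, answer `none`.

(0,5)

Vacating (0,1). Empty cells in order:
  (0,5): 2/2 same-type → satisfied — stop here.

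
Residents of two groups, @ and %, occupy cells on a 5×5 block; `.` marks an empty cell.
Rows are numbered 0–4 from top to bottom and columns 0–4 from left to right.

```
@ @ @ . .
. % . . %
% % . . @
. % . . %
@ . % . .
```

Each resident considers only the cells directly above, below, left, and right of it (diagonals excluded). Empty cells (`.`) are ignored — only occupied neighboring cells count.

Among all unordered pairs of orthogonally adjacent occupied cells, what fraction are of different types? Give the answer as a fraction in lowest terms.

Scan each occupied cell's neighbors to the right and below so each pair is counted once.
From row 0: 1 unlike of 3 pairs (running 1/3).
From row 1: 1 unlike of 2 pairs (running 2/5).
From row 2: 1 unlike of 3 pairs (running 3/8).
Total adjacent occupied pairs: 8; unlike-type pairs: 3.
3/8 is already in lowest terms.

3/8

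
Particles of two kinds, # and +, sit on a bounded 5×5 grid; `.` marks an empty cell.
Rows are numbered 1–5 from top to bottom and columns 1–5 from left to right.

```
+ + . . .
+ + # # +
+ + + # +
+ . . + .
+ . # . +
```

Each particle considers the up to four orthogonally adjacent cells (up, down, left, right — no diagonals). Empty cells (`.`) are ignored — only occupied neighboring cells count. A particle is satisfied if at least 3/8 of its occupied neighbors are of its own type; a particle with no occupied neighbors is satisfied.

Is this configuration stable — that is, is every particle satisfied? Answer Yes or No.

No

(1,1)+ 2/2 ok
(1,2)+ 2/2 ok
(2,1)+ 3/3 ok
(2,2)+ 3/4 ok
(2,3)# 1/3 unhappy
(2,4)# 2/3 ok
(2,5)+ 1/2 ok
(3,1)+ 3/3 ok
(3,2)+ 3/3 ok
(3,3)+ 1/3 unhappy
(3,4)# 1/4 unhappy
(3,5)+ 1/2 ok
(4,1)+ 2/2 ok
(4,4)+ 0/1 unhappy
(5,1)+ 1/1 ok
(5,3)# 0/0 ok
(5,5)+ 0/0 ok
For instance (2,3) has only 1/3 same-type neighbors, below 3/8.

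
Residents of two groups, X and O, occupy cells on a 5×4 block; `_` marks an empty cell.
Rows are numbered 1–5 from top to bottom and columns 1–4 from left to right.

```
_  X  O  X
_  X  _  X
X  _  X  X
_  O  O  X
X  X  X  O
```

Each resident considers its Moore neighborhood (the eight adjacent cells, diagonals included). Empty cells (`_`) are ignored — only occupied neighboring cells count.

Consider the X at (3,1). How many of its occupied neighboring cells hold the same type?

Occupied neighbors of (3,1): (2,2)=X, (4,2)=O.
Same type (X): 1 of 2.

1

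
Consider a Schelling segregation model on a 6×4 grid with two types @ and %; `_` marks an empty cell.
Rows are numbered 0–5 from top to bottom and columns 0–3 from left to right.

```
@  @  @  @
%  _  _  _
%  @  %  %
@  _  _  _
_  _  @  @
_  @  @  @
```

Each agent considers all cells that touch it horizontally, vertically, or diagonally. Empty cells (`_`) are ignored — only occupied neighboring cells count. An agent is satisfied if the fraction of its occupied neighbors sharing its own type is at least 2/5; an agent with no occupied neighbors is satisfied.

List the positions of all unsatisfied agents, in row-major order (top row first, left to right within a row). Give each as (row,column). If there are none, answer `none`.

(1,0), (2,0), (2,1)

Row 0: (0,0)@ 1/2 satisfied · (0,1)@ 2/3 satisfied · (0,2)@ 2/2 satisfied · (0,3)@ 1/1 satisfied
Row 1: (1,0)% 1/4 not
Row 2: (2,0)% 1/3 not · (2,1)@ 1/4 not · (2,2)% 1/2 satisfied · (2,3)% 1/1 satisfied
Row 3: (3,0)@ 1/2 satisfied
Row 4: (4,2)@ 4/4 satisfied · (4,3)@ 3/3 satisfied
Row 5: (5,1)@ 2/2 satisfied · (5,2)@ 4/4 satisfied · (5,3)@ 3/3 satisfied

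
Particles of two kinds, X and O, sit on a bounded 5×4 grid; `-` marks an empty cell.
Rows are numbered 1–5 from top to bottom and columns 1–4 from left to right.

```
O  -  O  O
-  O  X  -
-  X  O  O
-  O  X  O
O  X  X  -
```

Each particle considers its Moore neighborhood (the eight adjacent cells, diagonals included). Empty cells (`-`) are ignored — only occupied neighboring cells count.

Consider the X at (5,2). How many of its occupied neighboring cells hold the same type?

2

Occupied neighbors of (5,2): (4,2)=O, (4,3)=X, (5,1)=O, (5,3)=X.
Same type (X): 2 of 4.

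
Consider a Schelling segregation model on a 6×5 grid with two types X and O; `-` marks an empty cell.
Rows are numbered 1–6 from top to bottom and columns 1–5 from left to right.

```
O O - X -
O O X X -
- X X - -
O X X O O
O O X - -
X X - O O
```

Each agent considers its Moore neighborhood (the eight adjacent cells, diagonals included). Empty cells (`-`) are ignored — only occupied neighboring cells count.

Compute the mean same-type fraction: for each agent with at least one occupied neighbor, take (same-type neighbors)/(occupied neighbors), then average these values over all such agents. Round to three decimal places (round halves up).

(1,1)O 3/3
(1,2)O 3/4
(1,4)X 2/2
(2,1)O 3/4
(2,2)O 3/6
(2,3)X 4/6
(2,4)X 3/3
(3,2)X 4/7
(3,3)X 5/7
(4,1)O 2/4
(4,2)X 4/7
(4,3)X 4/6
(4,4)O 1/4
(4,5)O 1/1
(5,1)O 2/5
(5,2)O 2/7
(5,3)X 3/6
(6,1)X 1/3
(6,2)X 2/4
(6,4)O 1/2
(6,5)O 1/1
Sum over 21 agents: 3/3 + 3/4 + 2/2 + 3/4 + 3/6 + 4/6 + 3/3 + 4/7 + 5/7 + 2/4 + 4/7 + 4/6 + 1/4 + 1/1 + 2/5 + 2/7 + 3/6 + 1/3 + 2/4 + 1/2 + 1/1 = 5653/420; mean = 5653/420 ÷ 21 = 5653/8820 = 0.640929… → 0.641.

0.641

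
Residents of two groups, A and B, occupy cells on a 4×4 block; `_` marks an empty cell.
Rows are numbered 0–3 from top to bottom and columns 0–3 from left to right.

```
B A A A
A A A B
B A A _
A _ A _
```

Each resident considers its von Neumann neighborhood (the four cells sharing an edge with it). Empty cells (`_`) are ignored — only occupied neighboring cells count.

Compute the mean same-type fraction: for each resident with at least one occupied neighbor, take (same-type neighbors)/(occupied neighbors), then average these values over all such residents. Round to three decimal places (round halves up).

(0,0)B 0/2
(0,1)A 2/3
(0,2)A 3/3
(0,3)A 1/2
(1,0)A 1/3
(1,1)A 4/4
(1,2)A 3/4
(1,3)B 0/2
(2,0)B 0/3
(2,1)A 2/3
(2,2)A 3/3
(3,0)A 0/1
(3,2)A 1/1
Sum over 13 residents: 0/2 + 2/3 + 3/3 + 1/2 + 1/3 + 4/4 + 3/4 + 0/2 + 0/3 + 2/3 + 3/3 + 0/1 + 1/1 = 83/12; mean = 83/12 ÷ 13 = 83/156 = 0.532051… → 0.532.

0.532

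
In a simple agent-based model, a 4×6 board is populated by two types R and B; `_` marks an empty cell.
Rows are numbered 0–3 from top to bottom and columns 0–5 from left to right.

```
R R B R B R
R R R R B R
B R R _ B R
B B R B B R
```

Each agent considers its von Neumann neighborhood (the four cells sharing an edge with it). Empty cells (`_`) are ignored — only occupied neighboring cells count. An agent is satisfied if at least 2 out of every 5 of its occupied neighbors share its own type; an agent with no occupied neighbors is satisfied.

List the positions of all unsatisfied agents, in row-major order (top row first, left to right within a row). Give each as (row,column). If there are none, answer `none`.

(0,0)R 2/2 satisfied
(0,1)R 2/3 satisfied
(0,2)B 0/3 not
(0,3)R 1/3 not
(0,4)B 1/3 not
(0,5)R 1/2 satisfied
(1,0)R 2/3 satisfied
(1,1)R 4/4 satisfied
(1,2)R 3/4 satisfied
(1,3)R 2/3 satisfied
(1,4)B 2/4 satisfied
(1,5)R 2/3 satisfied
(2,0)B 1/3 not
(2,1)R 2/4 satisfied
(2,2)R 3/3 satisfied
(2,4)B 2/3 satisfied
(2,5)R 2/3 satisfied
(3,0)B 2/2 satisfied
(3,1)B 1/3 not
(3,2)R 1/3 not
(3,3)B 1/2 satisfied
(3,4)B 2/3 satisfied
(3,5)R 1/2 satisfied

(0,2), (0,3), (0,4), (2,0), (3,1), (3,2)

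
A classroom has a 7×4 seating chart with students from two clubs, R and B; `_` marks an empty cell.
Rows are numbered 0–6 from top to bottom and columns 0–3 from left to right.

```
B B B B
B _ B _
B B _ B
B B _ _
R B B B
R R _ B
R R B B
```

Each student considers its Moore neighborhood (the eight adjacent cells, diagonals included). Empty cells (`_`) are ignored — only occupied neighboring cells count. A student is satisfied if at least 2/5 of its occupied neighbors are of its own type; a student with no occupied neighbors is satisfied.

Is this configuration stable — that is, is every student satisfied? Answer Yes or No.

Yes

Row 0: (0,0)B 2/2 satisfied · (0,1)B 4/4 satisfied · (0,2)B 3/3 satisfied · (0,3)B 2/2 satisfied
Row 1: (1,0)B 4/4 satisfied · (1,2)B 5/5 satisfied
Row 2: (2,0)B 4/4 satisfied · (2,1)B 5/5 satisfied · (2,3)B 1/1 satisfied
Row 3: (3,0)B 4/5 satisfied · (3,1)B 5/6 satisfied
Row 4: (4,0)R 2/5 satisfied · (4,1)B 3/6 satisfied · (4,2)B 4/5 satisfied · (4,3)B 2/2 satisfied
Row 5: (5,0)R 4/5 satisfied · (5,1)R 4/7 satisfied · (5,3)B 4/4 satisfied
Row 6: (6,0)R 3/3 satisfied · (6,1)R 3/4 satisfied · (6,2)B 2/4 satisfied · (6,3)B 2/2 satisfied
All meet the threshold, so the configuration is stable.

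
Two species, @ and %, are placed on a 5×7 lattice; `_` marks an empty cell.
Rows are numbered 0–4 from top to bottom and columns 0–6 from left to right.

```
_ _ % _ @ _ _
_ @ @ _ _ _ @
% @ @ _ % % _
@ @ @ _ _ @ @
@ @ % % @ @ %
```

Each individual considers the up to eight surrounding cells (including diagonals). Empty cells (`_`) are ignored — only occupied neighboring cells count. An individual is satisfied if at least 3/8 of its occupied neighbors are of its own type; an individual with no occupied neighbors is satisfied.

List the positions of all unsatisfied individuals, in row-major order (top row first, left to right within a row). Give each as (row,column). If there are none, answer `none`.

(0,2)% 0/2 unhappy
(0,4)@ 0/0 ok
(1,1)@ 3/5 ok
(1,2)@ 3/4 ok
(1,6)@ 0/1 unhappy
(2,0)% 0/4 unhappy
(2,1)@ 6/7 ok
(2,2)@ 5/5 ok
(2,4)% 1/2 ok
(2,5)% 1/4 unhappy
(3,0)@ 4/5 ok
(3,1)@ 6/8 ok
(3,2)@ 4/6 ok
(3,5)@ 3/6 ok
(3,6)@ 2/4 ok
(4,0)@ 3/3 ok
(4,1)@ 4/5 ok
(4,2)% 1/4 unhappy
(4,3)% 1/3 unhappy
(4,4)@ 2/3 ok
(4,5)@ 3/4 ok
(4,6)% 0/3 unhappy

(0,2), (1,6), (2,0), (2,5), (4,2), (4,3), (4,6)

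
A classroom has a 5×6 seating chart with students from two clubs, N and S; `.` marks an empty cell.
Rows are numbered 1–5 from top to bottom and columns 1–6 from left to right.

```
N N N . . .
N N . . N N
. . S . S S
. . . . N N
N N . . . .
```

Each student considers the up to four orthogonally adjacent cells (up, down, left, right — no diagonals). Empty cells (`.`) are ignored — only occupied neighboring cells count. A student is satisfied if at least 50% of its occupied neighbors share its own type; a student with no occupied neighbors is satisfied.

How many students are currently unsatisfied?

Row 1: (1,1)N 2/2 ✓ · (1,2)N 3/3 ✓ · (1,3)N 1/1 ✓
Row 2: (2,1)N 2/2 ✓ · (2,2)N 2/2 ✓ · (2,5)N 1/2 ✓ · (2,6)N 1/2 ✓
Row 3: (3,3)S 0/0 ✓ · (3,5)S 1/3 ✗ · (3,6)S 1/3 ✗
Row 4: (4,5)N 1/2 ✓ · (4,6)N 1/2 ✓
Row 5: (5,1)N 1/1 ✓ · (5,2)N 1/1 ✓
Unsatisfied: (3,5), (3,6) — 2 in total.

2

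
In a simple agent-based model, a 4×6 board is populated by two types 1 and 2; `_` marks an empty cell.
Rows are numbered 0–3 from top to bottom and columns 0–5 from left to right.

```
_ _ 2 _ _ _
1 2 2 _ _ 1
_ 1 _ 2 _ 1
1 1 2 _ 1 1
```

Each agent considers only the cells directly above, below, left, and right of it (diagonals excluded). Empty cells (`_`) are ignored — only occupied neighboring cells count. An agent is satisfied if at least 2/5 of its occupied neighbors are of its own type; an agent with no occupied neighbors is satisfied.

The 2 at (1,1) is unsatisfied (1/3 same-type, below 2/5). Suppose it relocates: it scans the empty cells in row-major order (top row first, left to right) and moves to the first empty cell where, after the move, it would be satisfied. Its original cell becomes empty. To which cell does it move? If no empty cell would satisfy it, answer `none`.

(0,1)

Vacating (1,1). Empty cells in order:
  (0,0): 0/1 same-type → still unsatisfied.
  (0,1): 1/1 same-type → satisfied — stop here.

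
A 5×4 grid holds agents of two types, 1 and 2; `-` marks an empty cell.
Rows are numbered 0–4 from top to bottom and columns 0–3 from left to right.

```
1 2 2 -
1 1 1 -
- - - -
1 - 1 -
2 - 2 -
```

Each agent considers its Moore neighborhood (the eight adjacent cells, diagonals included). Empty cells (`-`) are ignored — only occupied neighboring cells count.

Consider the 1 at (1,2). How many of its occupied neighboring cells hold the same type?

Occupied neighbors of (1,2): (0,1)=2, (0,2)=2, (1,1)=1.
Same type (1): 1 of 3.

1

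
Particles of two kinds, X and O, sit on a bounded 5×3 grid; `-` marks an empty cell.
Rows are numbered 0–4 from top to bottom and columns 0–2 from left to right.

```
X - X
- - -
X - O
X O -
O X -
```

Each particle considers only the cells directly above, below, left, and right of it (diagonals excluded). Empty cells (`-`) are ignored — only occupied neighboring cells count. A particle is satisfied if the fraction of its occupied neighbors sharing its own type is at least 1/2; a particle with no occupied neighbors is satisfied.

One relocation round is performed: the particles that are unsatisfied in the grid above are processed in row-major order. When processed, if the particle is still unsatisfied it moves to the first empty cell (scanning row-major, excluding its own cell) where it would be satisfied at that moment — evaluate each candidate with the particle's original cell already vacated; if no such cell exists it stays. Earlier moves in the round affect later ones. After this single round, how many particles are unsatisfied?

Initially unsatisfied (in order): (3,0), (3,1), (4,0), (4,1).
  (3,0) → (0,1).
  (3,1) → (1,2).
  (4,0) → (1,1).
  (4,1): now satisfied by earlier moves; stays.
Resulting grid:
X X X
- O O
X - O
- - -
- X -
All satisfied now.

0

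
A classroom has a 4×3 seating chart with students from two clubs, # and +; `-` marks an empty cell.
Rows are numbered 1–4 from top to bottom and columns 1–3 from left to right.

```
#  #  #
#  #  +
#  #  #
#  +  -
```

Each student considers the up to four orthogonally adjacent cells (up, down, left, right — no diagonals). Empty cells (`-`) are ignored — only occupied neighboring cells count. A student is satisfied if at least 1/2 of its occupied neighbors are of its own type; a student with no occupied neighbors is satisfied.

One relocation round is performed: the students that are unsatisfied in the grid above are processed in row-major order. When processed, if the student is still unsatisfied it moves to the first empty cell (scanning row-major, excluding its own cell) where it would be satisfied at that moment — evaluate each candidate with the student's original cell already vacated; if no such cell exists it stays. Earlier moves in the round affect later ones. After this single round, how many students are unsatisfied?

1

Initially unsatisfied (in order): (2,3), (4,2).
  (2,3) → (4,3).
  (4,2): no empty cell satisfies it; stays.
Resulting grid:
# # #
# # -
# # #
# + +
Unsatisfied now: (4,2).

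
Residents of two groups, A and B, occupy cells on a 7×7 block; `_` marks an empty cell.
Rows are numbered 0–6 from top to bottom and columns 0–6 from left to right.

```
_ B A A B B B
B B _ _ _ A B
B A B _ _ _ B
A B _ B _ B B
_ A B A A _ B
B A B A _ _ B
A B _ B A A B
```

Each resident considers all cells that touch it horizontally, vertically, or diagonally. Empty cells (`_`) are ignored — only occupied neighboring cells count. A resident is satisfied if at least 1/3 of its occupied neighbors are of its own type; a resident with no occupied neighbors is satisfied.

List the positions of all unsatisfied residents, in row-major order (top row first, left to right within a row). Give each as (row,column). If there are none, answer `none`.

(1,5), (2,1), (5,0)

(0,1)B 2/3 ok
(0,2)A 1/3 ok
(0,3)A 1/2 ok
(0,4)B 1/3 ok
(0,5)B 3/4 ok
(0,6)B 2/3 ok
(1,0)B 3/4 ok
(1,1)B 4/6 ok
(1,5)A 0/5 unhappy
(1,6)B 3/4 ok
(2,0)B 3/5 ok
(2,1)A 1/6 unhappy
(2,2)B 3/4 ok
(2,6)B 3/4 ok
(3,0)A 2/4 ok
(3,1)B 3/6 ok
(3,3)B 2/4 ok
(3,5)B 3/4 ok
(3,6)B 3/3 ok
(4,1)A 2/6 ok
(4,2)B 3/7 ok
(4,3)A 2/5 ok
(4,4)A 2/4 ok
(4,6)B 3/3 ok
(5,0)B 1/4 unhappy
(5,1)A 2/6 ok
(5,2)B 3/7 ok
(5,3)A 3/6 ok
(5,6)B 2/3 ok
(6,0)A 1/3 ok
(6,1)B 2/4 ok
(6,3)B 1/3 ok
(6,4)A 2/3 ok
(6,5)A 1/3 ok
(6,6)B 1/2 ok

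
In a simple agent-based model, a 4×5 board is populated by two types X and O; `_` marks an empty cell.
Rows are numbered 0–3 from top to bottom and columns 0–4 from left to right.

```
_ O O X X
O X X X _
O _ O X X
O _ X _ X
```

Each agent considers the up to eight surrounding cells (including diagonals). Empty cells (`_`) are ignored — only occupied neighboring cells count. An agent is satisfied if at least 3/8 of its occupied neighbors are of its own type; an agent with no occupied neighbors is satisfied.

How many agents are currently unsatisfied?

(0,1)O 2/4 satisfied
(0,2)O 1/5 not
(0,3)X 3/4 satisfied
(0,4)X 2/2 satisfied
(1,0)O 2/3 satisfied
(1,1)X 1/6 not
(1,2)X 4/7 satisfied
(1,3)X 5/7 satisfied
(2,0)O 2/3 satisfied
(2,2)O 0/5 not
(2,3)X 5/6 satisfied
(2,4)X 3/3 satisfied
(3,0)O 1/1 satisfied
(3,2)X 1/2 satisfied
(3,4)X 2/2 satisfied
Unsatisfied: (0,2), (1,1), (2,2) — 3 in total.

3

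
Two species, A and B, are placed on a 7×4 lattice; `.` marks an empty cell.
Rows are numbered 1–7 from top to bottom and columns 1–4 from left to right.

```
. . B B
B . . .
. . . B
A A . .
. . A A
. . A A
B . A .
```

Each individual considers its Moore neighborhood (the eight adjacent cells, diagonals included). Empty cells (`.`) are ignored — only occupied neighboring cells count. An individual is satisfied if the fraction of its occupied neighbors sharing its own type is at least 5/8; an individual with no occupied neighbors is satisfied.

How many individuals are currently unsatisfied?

0

Row 1: (1,3)B 1/1 ok · (1,4)B 1/1 ok
Row 2: (2,1)B 0/0 ok
Row 3: (3,4)B 0/0 ok
Row 4: (4,1)A 1/1 ok · (4,2)A 2/2 ok
Row 5: (5,3)A 4/4 ok · (5,4)A 3/3 ok
Row 6: (6,3)A 4/4 ok · (6,4)A 4/4 ok
Row 7: (7,1)B 0/0 ok · (7,3)A 2/2 ok
Every one meets the threshold.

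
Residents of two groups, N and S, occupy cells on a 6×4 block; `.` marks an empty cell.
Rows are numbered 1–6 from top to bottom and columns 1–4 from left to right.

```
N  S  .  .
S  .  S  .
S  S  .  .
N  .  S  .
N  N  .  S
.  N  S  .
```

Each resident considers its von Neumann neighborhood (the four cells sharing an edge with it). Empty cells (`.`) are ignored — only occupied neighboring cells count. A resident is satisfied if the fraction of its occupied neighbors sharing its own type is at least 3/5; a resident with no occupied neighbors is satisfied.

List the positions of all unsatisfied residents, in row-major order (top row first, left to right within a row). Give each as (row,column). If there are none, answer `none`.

Row 1: (1,1)N 0/2 unhappy · (1,2)S 0/1 unhappy
Row 2: (2,1)S 1/2 unhappy · (2,3)S 0/0 ok
Row 3: (3,1)S 2/3 ok · (3,2)S 1/1 ok
Row 4: (4,1)N 1/2 unhappy · (4,3)S 0/0 ok
Row 5: (5,1)N 2/2 ok · (5,2)N 2/2 ok · (5,4)S 0/0 ok
Row 6: (6,2)N 1/2 unhappy · (6,3)S 0/1 unhappy

(1,1), (1,2), (2,1), (4,1), (6,2), (6,3)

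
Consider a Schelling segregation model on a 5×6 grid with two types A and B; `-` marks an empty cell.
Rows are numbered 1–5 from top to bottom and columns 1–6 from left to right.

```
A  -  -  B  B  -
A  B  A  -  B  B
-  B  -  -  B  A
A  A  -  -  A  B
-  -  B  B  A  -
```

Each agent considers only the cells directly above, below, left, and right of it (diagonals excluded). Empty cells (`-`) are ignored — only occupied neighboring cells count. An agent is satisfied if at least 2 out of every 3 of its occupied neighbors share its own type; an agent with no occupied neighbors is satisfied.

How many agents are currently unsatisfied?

12

Row 1: (1,1)A 1/1 satisfied · (1,4)B 1/1 satisfied · (1,5)B 2/2 satisfied
Row 2: (2,1)A 1/2 not · (2,2)B 1/3 not · (2,3)A 0/1 not · (2,5)B 3/3 satisfied · (2,6)B 1/2 not
Row 3: (3,2)B 1/2 not · (3,5)B 1/3 not · (3,6)A 0/3 not
Row 4: (4,1)A 1/1 satisfied · (4,2)A 1/2 not · (4,5)A 1/3 not · (4,6)B 0/2 not
Row 5: (5,3)B 1/1 satisfied · (5,4)B 1/2 not · (5,5)A 1/2 not
Unsatisfied: (2,1), (2,2), (2,3), (2,6), (3,2), (3,5), (3,6), (4,2), (4,5), (4,6), (5,4), (5,5) — 12 in total.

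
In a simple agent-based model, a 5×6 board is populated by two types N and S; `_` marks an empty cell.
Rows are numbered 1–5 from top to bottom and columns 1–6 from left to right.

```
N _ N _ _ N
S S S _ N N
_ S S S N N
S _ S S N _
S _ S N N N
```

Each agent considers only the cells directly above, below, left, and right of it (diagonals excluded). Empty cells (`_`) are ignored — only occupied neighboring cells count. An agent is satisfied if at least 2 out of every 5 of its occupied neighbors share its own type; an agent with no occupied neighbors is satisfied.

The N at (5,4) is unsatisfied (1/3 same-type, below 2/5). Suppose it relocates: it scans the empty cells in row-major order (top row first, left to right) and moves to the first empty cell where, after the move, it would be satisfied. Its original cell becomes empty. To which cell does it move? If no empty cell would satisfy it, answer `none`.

(1,2)

Vacating (5,4). Empty cells in order:
  (1,2): 2/3 same-type → satisfied — stop here.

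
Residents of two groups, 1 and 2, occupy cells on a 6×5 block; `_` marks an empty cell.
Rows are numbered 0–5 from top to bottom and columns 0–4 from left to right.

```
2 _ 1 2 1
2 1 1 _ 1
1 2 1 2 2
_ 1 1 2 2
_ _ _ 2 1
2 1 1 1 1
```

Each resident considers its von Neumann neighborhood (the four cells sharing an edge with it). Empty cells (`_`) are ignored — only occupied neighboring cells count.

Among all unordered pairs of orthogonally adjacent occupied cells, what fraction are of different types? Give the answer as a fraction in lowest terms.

15/31

Scan each occupied cell's neighbors to the right and below so each pair is counted once.
From row 0: 2 unlike of 5 pairs (running 2/5).
From row 1: 4 unlike of 6 pairs (running 6/11).
From row 2: 4 unlike of 8 pairs (running 10/19).
From row 3: 2 unlike of 5 pairs (running 12/24).
From row 4: 2 unlike of 3 pairs (running 14/27).
From row 5: 1 unlike of 4 pairs (running 15/31).
Total adjacent occupied pairs: 31; unlike-type pairs: 15.
15/31 is already in lowest terms.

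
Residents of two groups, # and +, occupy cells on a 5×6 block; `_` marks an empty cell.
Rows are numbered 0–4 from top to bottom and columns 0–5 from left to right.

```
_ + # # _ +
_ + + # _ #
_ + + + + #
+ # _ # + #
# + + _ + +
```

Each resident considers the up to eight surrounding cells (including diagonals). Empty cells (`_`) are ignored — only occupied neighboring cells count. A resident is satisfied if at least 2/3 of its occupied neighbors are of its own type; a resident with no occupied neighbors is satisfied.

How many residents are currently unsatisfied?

17

Row 0: (0,1)+ 2/3 ok · (0,2)# 2/5 unhappy · (0,3)# 2/3 ok · (0,5)+ 0/1 unhappy
Row 1: (1,1)+ 4/5 ok · (1,2)+ 5/8 unhappy · (1,3)# 2/6 unhappy · (1,5)# 1/3 unhappy
Row 2: (2,1)+ 4/5 ok · (2,2)+ 4/7 unhappy · (2,3)+ 4/6 ok · (2,4)+ 2/7 unhappy · (2,5)# 2/4 unhappy
Row 3: (3,0)+ 2/4 unhappy · (3,1)# 1/6 unhappy · (3,3)# 0/6 unhappy · (3,4)+ 4/7 unhappy · (3,5)# 1/5 unhappy
Row 4: (4,0)# 1/3 unhappy · (4,1)+ 2/4 unhappy · (4,2)+ 1/3 unhappy · (4,4)+ 2/4 unhappy · (4,5)+ 2/3 ok
Unsatisfied: (0,2), (0,5), (1,2), (1,3), (1,5), (2,2), (2,4), (2,5), (3,0), (3,1), (3,3), (3,4), (3,5), (4,0), (4,1), (4,2), (4,4) — 17 in total.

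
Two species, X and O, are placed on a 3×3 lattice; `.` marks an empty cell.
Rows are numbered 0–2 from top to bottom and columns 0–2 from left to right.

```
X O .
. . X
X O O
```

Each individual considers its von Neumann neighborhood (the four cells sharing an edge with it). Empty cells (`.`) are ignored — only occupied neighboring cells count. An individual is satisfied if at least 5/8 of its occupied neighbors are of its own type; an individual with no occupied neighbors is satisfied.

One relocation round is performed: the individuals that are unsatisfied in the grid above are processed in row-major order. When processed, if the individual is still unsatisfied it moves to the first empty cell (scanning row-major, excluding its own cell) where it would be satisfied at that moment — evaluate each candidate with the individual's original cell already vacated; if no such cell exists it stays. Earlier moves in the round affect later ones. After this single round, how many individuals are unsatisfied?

4

Initially unsatisfied (in order): (0,0), (0,1), (1,2), (2,0), (2,1), (2,2).
  (0,0) → (1,0).
  (0,1): now satisfied by earlier moves; stays.
  (1,2): no empty cell satisfies it; stays.
  (2,0): no empty cell satisfies it; stays.
  (2,1): no empty cell satisfies it; stays.
  (2,2): no empty cell satisfies it; stays.
Resulting grid:
. O .
X . X
X O O
Unsatisfied now: (1,2), (2,0), (2,1), (2,2).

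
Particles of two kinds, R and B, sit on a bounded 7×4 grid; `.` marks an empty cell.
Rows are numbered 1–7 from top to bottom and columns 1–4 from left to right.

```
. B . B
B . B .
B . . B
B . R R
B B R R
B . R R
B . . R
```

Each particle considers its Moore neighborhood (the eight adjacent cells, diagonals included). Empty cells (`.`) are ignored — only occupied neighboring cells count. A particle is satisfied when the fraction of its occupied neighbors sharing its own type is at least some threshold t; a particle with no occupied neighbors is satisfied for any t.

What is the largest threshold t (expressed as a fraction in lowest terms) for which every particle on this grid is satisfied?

Row 1: (1,2)B 2/2 · (1,4)B 1/1
Row 2: (2,1)B 2/2 · (2,3)B 3/3
Row 3: (3,1)B 2/2 · (3,4)B 1/3
Row 4: (4,1)B 3/3 · (4,3)R 3/5 · (4,4)R 3/4
Row 5: (5,1)B 3/3 · (5,2)B 3/6 · (5,3)R 5/6 · (5,4)R 5/5
Row 6: (6,1)B 3/3 · (6,3)R 4/5 · (6,4)R 4/4
Row 7: (7,1)B 1/1 · (7,4)R 2/2
The smallest same-type fraction is 1/3 at (3,4), which reduces to 1/3. Any threshold above that leaves this particle unsatisfied.

1/3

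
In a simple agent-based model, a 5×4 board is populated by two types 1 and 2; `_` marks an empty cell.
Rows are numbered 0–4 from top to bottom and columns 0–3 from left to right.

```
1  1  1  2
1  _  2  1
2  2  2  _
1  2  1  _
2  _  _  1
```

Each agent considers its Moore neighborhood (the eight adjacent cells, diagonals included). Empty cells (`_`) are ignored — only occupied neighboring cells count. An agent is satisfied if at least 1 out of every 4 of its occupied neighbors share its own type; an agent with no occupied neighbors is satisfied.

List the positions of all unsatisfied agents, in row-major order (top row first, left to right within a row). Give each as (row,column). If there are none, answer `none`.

(3,0)

Row 0: (0,0)1 2/2 satisfied · (0,1)1 3/4 satisfied · (0,2)1 2/4 satisfied · (0,3)2 1/3 satisfied
Row 1: (1,0)1 2/4 satisfied · (1,2)2 3/6 satisfied · (1,3)1 1/4 satisfied
Row 2: (2,0)2 2/4 satisfied · (2,1)2 4/7 satisfied · (2,2)2 3/5 satisfied
Row 3: (3,0)1 0/4 not · (3,1)2 4/6 satisfied · (3,2)1 1/4 satisfied
Row 4: (4,0)2 1/2 satisfied · (4,3)1 1/1 satisfied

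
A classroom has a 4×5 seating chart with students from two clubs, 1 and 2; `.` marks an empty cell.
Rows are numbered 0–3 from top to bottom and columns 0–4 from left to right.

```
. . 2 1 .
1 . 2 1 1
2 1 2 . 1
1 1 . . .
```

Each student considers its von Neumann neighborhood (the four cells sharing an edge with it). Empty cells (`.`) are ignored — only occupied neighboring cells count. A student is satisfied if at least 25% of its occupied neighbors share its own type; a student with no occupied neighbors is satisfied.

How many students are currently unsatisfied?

2

(0,2)2 1/2 satisfied
(0,3)1 1/2 satisfied
(1,0)1 0/1 not
(1,2)2 2/3 satisfied
(1,3)1 2/3 satisfied
(1,4)1 2/2 satisfied
(2,0)2 0/3 not
(2,1)1 1/3 satisfied
(2,2)2 1/2 satisfied
(2,4)1 1/1 satisfied
(3,0)1 1/2 satisfied
(3,1)1 2/2 satisfied
Unsatisfied: (1,0), (2,0) — 2 in total.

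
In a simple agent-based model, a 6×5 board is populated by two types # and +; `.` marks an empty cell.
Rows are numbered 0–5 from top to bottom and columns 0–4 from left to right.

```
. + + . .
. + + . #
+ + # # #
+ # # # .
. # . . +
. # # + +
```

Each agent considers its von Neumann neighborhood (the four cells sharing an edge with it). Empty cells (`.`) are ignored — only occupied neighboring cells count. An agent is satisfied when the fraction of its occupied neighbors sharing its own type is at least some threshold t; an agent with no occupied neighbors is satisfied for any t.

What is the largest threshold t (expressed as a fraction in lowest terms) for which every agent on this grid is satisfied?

1/2

Row 0: (0,1)+ 2/2 · (0,2)+ 2/2
Row 1: (1,1)+ 3/3 · (1,2)+ 2/3 · (1,4)# 1/1
Row 2: (2,0)+ 2/2 · (2,1)+ 2/4 · (2,2)# 2/4 · (2,3)# 3/3 · (2,4)# 2/2
Row 3: (3,0)+ 1/2 · (3,1)# 2/4 · (3,2)# 3/3 · (3,3)# 2/2
Row 4: (4,1)# 2/2 · (4,4)+ 1/1
Row 5: (5,1)# 2/2 · (5,2)# 1/2 · (5,3)+ 1/2 · (5,4)+ 2/2
The smallest same-type fraction is 2/4 at (2,1), which reduces to 1/2. Any threshold above that leaves this agent unsatisfied.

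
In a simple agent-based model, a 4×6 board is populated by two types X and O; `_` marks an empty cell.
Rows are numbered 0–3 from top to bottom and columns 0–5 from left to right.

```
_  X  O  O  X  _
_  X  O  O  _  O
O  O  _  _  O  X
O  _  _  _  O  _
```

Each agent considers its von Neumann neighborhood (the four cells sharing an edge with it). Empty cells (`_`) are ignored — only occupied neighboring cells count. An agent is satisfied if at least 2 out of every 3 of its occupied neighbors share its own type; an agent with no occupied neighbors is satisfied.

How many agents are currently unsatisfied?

7

Row 0: (0,1)X 1/2 not · (0,2)O 2/3 satisfied · (0,3)O 2/3 satisfied · (0,4)X 0/1 not
Row 1: (1,1)X 1/3 not · (1,2)O 2/3 satisfied · (1,3)O 2/2 satisfied · (1,5)O 0/1 not
Row 2: (2,0)O 2/2 satisfied · (2,1)O 1/2 not · (2,4)O 1/2 not · (2,5)X 0/2 not
Row 3: (3,0)O 1/1 satisfied · (3,4)O 1/1 satisfied
Unsatisfied: (0,1), (0,4), (1,1), (1,5), (2,1), (2,4), (2,5) — 7 in total.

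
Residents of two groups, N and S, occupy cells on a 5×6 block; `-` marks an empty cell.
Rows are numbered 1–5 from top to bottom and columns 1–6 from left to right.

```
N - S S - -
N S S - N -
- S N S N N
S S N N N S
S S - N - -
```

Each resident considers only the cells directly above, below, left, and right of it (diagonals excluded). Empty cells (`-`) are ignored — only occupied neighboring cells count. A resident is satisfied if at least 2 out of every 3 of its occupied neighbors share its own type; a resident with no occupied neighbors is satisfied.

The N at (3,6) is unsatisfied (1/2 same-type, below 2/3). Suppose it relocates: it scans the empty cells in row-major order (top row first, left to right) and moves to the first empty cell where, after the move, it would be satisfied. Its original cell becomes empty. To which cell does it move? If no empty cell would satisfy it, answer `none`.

(1,6)

Vacating (3,6). Empty cells in order:
  (1,2): 1/3 same-type → still unsatisfied.
  (1,5): 1/2 same-type → still unsatisfied.
  (1,6): 0/0 same-type → satisfied — stop here.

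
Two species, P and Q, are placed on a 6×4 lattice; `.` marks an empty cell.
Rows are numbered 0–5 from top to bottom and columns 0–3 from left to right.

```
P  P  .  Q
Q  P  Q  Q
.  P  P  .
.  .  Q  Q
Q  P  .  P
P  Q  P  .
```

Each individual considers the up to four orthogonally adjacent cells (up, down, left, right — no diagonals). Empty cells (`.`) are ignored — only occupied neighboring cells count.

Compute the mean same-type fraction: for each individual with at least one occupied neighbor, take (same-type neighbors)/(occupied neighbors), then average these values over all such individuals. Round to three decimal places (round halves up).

0.392

Row 0: (0,0)P 1/2 · (0,1)P 2/2 · (0,3)Q 1/1
Row 1: (1,0)Q 0/2 · (1,1)P 2/4 · (1,2)Q 1/3 · (1,3)Q 2/2
Row 2: (2,1)P 2/2 · (2,2)P 1/3
Row 3: (3,2)Q 1/2 · (3,3)Q 1/2
Row 4: (4,0)Q 0/2 · (4,1)P 0/2 · (4,3)P 0/1
Row 5: (5,0)P 0/2 · (5,1)Q 0/3 · (5,2)P 0/1
Sum over 17 individuals: 1/2 + 2/2 + 1/1 + 0/2 + 2/4 + 1/3 + 2/2 + 2/2 + 1/3 + 1/2 + 1/2 + 0/2 + 0/2 + 0/1 + 0/2 + 0/3 + 0/1 = 20/3; mean = 20/3 ÷ 17 = 20/51 = 0.392156… → 0.392.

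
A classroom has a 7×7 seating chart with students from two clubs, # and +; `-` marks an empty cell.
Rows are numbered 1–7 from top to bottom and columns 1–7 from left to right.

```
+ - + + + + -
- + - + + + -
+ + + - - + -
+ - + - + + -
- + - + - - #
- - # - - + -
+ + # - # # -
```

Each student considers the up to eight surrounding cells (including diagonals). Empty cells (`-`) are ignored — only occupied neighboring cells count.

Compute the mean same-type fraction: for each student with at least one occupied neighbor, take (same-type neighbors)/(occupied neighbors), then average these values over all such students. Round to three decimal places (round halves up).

Row 1: (1,1)+ 1/1 · (1,3)+ 3/3 · (1,4)+ 4/4 · (1,5)+ 5/5 · (1,6)+ 3/3
Row 2: (2,2)+ 5/5 · (2,4)+ 5/5 · (2,5)+ 6/6 · (2,6)+ 4/4
Row 3: (3,1)+ 3/3 · (3,2)+ 5/5 · (3,3)+ 4/4 · (3,6)+ 4/4
Row 4: (4,1)+ 3/3 · (4,3)+ 4/4 · (4,5)+ 3/3 · (4,6)+ 2/3
Row 5: (5,2)+ 2/3 · (5,4)+ 2/3 · (5,7)# 0/2
Row 6: (6,3)# 1/4 · (6,6)+ 0/3
Row 7: (7,1)+ 1/1 · (7,2)+ 1/3 · (7,3)# 1/2 · (7,5)# 1/2 · (7,6)# 1/2
Sum over 27 students: 1/1 + 3/3 + 4/4 + 5/5 + 3/3 + 5/5 + 5/5 + 6/6 + 4/4 + 3/3 + 5/5 + 4/4 + 4/4 + 3/3 + 4/4 + 3/3 + 2/3 + 2/3 + 2/3 + 0/2 + 1/4 + 0/3 + 1/1 + 1/3 + 1/2 + 1/2 + 1/2 = 253/12; mean = 253/12 ÷ 27 = 253/324 = 0.780864… → 0.781.

0.781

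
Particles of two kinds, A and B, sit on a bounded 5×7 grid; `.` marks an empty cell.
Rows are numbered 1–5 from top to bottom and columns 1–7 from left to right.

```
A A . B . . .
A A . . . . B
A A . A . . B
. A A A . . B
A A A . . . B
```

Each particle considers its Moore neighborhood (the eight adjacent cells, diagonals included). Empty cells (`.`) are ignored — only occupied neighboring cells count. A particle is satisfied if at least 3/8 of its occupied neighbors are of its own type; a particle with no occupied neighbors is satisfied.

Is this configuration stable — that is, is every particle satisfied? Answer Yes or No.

Row 1: (1,1)A 3/3 satisfied · (1,2)A 3/3 satisfied · (1,4)B 0/0 satisfied
Row 2: (2,1)A 5/5 satisfied · (2,2)A 5/5 satisfied · (2,7)B 1/1 satisfied
Row 3: (3,1)A 4/4 satisfied · (3,2)A 5/5 satisfied · (3,4)A 2/2 satisfied · (3,7)B 2/2 satisfied
Row 4: (4,2)A 6/6 satisfied · (4,3)A 6/6 satisfied · (4,4)A 3/3 satisfied · (4,7)B 2/2 satisfied
Row 5: (5,1)A 2/2 satisfied · (5,2)A 4/4 satisfied · (5,3)A 4/4 satisfied · (5,7)B 1/1 satisfied
All meet the threshold, so the configuration is stable.

Yes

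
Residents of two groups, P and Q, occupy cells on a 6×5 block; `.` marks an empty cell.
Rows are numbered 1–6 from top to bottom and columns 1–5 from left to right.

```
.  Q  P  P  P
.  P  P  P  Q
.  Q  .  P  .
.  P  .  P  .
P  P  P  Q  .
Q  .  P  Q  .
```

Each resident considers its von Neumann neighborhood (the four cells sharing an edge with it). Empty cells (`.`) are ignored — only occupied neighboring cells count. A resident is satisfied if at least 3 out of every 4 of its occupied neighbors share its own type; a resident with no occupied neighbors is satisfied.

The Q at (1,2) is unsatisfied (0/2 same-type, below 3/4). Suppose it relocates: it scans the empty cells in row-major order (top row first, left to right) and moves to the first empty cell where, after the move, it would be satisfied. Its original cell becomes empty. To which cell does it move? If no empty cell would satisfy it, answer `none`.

(1,1)

Vacating (1,2). Empty cells in order:
  (1,1): 0/0 same-type → satisfied — stop here.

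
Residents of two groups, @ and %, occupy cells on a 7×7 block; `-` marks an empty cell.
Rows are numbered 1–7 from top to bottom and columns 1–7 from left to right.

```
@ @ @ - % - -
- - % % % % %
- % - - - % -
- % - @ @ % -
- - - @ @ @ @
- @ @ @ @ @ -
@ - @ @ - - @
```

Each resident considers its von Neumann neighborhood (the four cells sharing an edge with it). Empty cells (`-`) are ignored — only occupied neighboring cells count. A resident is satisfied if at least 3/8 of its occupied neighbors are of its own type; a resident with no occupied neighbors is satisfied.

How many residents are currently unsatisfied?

(1,1)@ 1/1 ok
(1,2)@ 2/2 ok
(1,3)@ 1/2 ok
(1,5)% 1/1 ok
(2,3)% 1/2 ok
(2,4)% 2/2 ok
(2,5)% 3/3 ok
(2,6)% 3/3 ok
(2,7)% 1/1 ok
(3,2)% 1/1 ok
(3,6)% 2/2 ok
(4,2)% 1/1 ok
(4,4)@ 2/2 ok
(4,5)@ 2/3 ok
(4,6)% 1/3 unhappy
(5,4)@ 3/3 ok
(5,5)@ 4/4 ok
(5,6)@ 3/4 ok
(5,7)@ 1/1 ok
(6,2)@ 1/1 ok
(6,3)@ 3/3 ok
(6,4)@ 4/4 ok
(6,5)@ 3/3 ok
(6,6)@ 2/2 ok
(7,1)@ 0/0 ok
(7,3)@ 2/2 ok
(7,4)@ 2/2 ok
(7,7)@ 0/0 ok
Unsatisfied: (4,6) — 1 in total.

1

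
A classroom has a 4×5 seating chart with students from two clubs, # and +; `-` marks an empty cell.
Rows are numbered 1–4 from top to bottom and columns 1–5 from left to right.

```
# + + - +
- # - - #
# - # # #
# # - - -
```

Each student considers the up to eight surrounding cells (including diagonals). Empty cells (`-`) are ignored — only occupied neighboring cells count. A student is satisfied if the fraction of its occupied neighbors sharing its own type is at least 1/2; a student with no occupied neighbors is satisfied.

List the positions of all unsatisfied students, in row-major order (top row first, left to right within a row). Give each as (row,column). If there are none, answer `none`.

(1,1)# 1/2 satisfied
(1,2)+ 1/3 not
(1,3)+ 1/2 satisfied
(1,5)+ 0/1 not
(2,2)# 3/5 satisfied
(2,5)# 2/3 satisfied
(3,1)# 3/3 satisfied
(3,3)# 3/3 satisfied
(3,4)# 3/3 satisfied
(3,5)# 2/2 satisfied
(4,1)# 2/2 satisfied
(4,2)# 3/3 satisfied

(1,2), (1,5)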